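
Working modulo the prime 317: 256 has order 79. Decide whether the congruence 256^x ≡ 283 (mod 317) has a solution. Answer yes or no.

no

283 ∈ ⟨256⟩ iff 283^79 ≡ 1 (mod 317), since |⟨256⟩| = 79.
283^79 mod 317 = 316.
Since 316 ≠ 1, 283 does not lie in the subgroup.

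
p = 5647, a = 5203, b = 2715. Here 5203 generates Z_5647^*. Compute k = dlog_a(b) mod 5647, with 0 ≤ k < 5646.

4282

Baby-step giant-step with m = ceil(sqrt(5646)) = 76.
Baby table (5203^j mod 5647 for j=0..75):
  0:1  1:5203  2:5138  3:116  4:4966  5:3073  6:2162  7:62
  8:707  9:2324  10:1545  11:2954  12:4175  13:4163  14:3844  15:4305
  16:2913  17:5438  18:2444  19:4735  20:3991  21:1154  22:1501  23:5549
  24:3983  25:4706  26:5573  27:4621  28:3784  29:2710  30:5218  31:4125
  32:3775  33:1059  34:4152  35:3081  36:4257  37:1637  38:1635  39:2523
  40:3541  41:3309  42:4671  43:4172  44:5495  45:5371  46:3957  47:4956
  48:1866  49:1605  50:4549  51:1870  52:5476  53:2513  54:2334  55:2752
  56:3511  57:5335  58:3000  59:692  60:3337  61:3533  62:1214  63:3096
  64:3244  65:5296  66:3375  67:3602  68:4460  69:1857  70:5601  71:3483
  72:826  73:311  74:3091  75:5464
Giant step factor: 5203^(-76) ≡ 610 (mod 5647).
Scan 2715·610^i mod 5647 for i = 0, 1, …:
  i=0: 2715   i=1: 1579   i=2: 3200   i=3: 3785
  i=4: 4874   i=5: 2818   i=6: 2292   i=7: 3311
  i=8: 3731   i=9: 169     …   i=55: 1407
  i=56: 5573
Match at i=56, j=26: k = 56·76 + 26 = 4282.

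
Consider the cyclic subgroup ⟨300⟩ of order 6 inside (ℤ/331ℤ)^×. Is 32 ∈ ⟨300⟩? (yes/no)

yes

⟨300⟩ has order 6; its elements mod 331 are {1, 31, 32, 299, 300, 330}.
32 is in this set.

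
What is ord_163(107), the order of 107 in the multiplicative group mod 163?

The order of 107 must divide p − 1 = 162 = 2 · 3^4.
Divisors: 1, 2, 3, 6, 9, 18, 27, 54, 81, 162.
Check each in increasing order: 107^1 ≡ 107;  107^2 ≡ 39;  107^3 ≡ 98;  107^6 ≡ 150;  107^9 ≡ 30;  107^18 ≡ 85;  107^27 ≡ 105;  107^54 ≡ 104;  107^81 ≡ 162;  107^162 ≡ 1.
Smallest exponent giving 1 is 162.

162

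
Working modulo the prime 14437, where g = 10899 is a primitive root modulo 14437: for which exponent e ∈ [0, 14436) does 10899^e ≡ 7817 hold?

Baby-step giant-step with m = ceil(sqrt(14436)) = 121.
Baby table (10899^j mod 14437 for j=0..120):
  0:1  1:10899  2:565  3:7773  4:1611  5:2897  6:684  7:5424
  8:11098  9:3916  10:4712  11:3679  12:5872  13:14144  14:11607  15:7699
  16:3557  17:4398  18:2962  19:1706  20:13275  21:11048  22:7572  23:5336
  24:4828  25:11944  26:13664  27:6281  28:10802  29:11700  30:10716  31:12791
  32:5437  33:8415  34:11261  35:4702  36:10185  37:222  38:8599  39:9934
  40:7603  41:11154  42:7906  43:7478  44:5857  45:9466  46:3132  47:6600
  48:8266  49:4254  50:7139  51:6968  52:5612  53:10056  54:9077  55:7899
  56:3370  57:1902  58:12803  59:6292  60:758  61:3478  62:9597  63:1638
  64:8430  65:1502  66:13177  67:11284  68:9950  69:8743  70:5757  71:2341
  72:4380  73:8898  74:5973  75:3294  76:10924  77:13174  78:7461  79:8255
  80:14298  81:924  82:8087  83:2328  84:7063  85:1553  86:5983  87:11225
  88:2137  89:4282  90:9134  91:8351  92:6701  93:11853  94:3571  95:12614
  96:10872  97:9469  98:6955  99:8295  100:2711  101:9087  102:1393  103:9020
  104:7447  105:39  106:6388  107:7598  108:14407  109:5081  110:11924  111:12239
  112:9418  113:14149  114:8354  115:10524  116:13548  117:12453  118:3010  119:5126
  120:11521
Giant step factor: 10899^(-121) ≡ 12494 (mod 14437).
Scan 7817·12494^i mod 14437 for i = 0, 1, …:
  i=0: 7817   i=1: 13730   i=2: 2186   i=3: 11517
  i=4: 14256   i=5: 5195   i=6: 12015   i=7: 13921
  i=8: 6435   i=9: 13674     …   i=23: 4760
  i=24: 5437
Match at i=24, j=32: e = 24·121 + 32 = 2936.

2936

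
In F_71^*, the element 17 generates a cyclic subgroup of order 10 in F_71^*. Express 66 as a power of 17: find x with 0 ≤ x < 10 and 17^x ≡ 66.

7

Successive powers of 17 modulo 71:
  17^0=1  17^1=17  17^2=5  17^3=14  17^4=25  17^5=70
  17^6=54  17^7=66
So 17^7 ≡ 66 (mod 71), giving x = 7.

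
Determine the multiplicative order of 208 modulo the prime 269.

134

The order of 208 must divide p − 1 = 268 = 2^2 · 67.
Divisors: 1, 2, 4, 67, 134, 268.
Check each in increasing order: 208^1 ≡ 208;  208^2 ≡ 224;  208^4 ≡ 142;  208^67 ≡ 268;  208^134 ≡ 1.
Smallest exponent giving 1 is 134.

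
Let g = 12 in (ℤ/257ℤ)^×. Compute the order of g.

The order of 12 must divide p − 1 = 256 = 2^8.
Divisors: 1, 2, 4, 8, 16, 32, 64, 128, 256.
Check each in increasing order: 12^1 ≡ 12;  12^2 ≡ 144;  12^4 ≡ 176;  12^8 ≡ 136;  12^16 ≡ 249;  12^32 ≡ 64;  12^64 ≡ 241;  12^128 ≡ 256;  12^256 ≡ 1.
Smallest exponent giving 1 is 256.

256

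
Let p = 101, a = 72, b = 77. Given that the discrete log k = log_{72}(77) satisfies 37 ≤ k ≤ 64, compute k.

Compute 72^37 mod 101 = 75, then multiply by 72 repeatedly:
  72^37=75  72^38=47  72^39=51  72^40=36  72^41=67
  72^42=77
Found 77 at exponent 42.

42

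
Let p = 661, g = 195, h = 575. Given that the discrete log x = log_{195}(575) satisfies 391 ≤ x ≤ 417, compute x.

417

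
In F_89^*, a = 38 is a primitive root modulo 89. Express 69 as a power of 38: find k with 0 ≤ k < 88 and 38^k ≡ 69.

Baby-step giant-step with m = ceil(sqrt(88)) = 10.
Baby table (38^j mod 89 for j=0..9):
  0:1  1:38  2:20  3:48  4:44  5:70  6:79  7:65
  8:67  9:54
Giant step factor: 38^(-10) ≡ 18 (mod 89).
Scan 69·18^i mod 89 for i = 0, 1, …:
  i=0: 69   i=1: 85   i=2: 17   i=3: 39
  i=4: 79
Match at i=4, j=6: k = 4·10 + 6 = 46.

46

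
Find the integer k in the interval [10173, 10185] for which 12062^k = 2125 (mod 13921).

10182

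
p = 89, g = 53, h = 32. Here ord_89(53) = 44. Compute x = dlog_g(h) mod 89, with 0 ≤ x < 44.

36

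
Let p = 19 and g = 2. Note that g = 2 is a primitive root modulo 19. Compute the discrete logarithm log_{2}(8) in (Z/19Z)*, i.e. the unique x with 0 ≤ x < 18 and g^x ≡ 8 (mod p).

3

Successive powers of 2 modulo 19:
  2^0=1  2^1=2  2^2=4  2^3=8
So 2^3 ≡ 8 (mod 19), giving x = 3.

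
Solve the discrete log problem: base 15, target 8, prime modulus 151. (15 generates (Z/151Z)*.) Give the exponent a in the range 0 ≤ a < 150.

120

Baby-step giant-step with m = ceil(sqrt(150)) = 13.
Baby table (15^j mod 151 for j=0..12):
  0:1  1:15  2:74  3:53  4:40  5:147  6:91  7:6
  8:90  9:142  10:16  11:89  12:127
Giant step factor: 15^(-13) ≡ 13 (mod 151).
Scan 8·13^i mod 151 for i = 0, 1, …:
  i=0: 8   i=1: 104   i=2: 144   i=3: 60
  i=4: 25   i=5: 23   i=6: 148   i=7: 112
  i=8: 97   i=9: 53
Match at i=9, j=3: a = 9·13 + 3 = 120.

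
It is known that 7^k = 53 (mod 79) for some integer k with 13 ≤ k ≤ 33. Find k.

Compute 7^13 mod 79 = 56, then multiply by 7 repeatedly:
  7^13=56  7^14=76  7^15=58  7^16=11  7^17=77
  7^18=65  7^19=60  7^20=25  7^21=17  7^22=40
  7^23=43  7^24=64  7^25=53
Found 53 at exponent 25.

25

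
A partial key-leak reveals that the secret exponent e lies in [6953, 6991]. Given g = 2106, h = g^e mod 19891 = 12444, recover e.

6989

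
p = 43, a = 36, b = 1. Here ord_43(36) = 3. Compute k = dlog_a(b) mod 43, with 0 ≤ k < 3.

Successive powers of 36 modulo 43:
  36^0=1
So 36^0 ≡ 1 (mod 43), giving k = 0.

0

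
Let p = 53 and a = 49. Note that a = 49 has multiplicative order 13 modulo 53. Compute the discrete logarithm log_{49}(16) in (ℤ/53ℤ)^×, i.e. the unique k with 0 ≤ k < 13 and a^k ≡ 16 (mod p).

2

Successive powers of 49 modulo 53:
  49^0=1  49^1=49  49^2=16
So 49^2 ≡ 16 (mod 53), giving k = 2.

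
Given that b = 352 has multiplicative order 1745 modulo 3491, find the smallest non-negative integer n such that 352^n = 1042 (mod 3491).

Baby-step giant-step with m = ceil(sqrt(1745)) = 42.
Baby table (352^j mod 3491 for j=0..41):
  0:1  1:352  2:1719  3:1145  4:1575  5:2822  6:1900  7:2019
  8:2015  9:607  10:713  11:3115  12:306  13:2982  14:2364  15:1270
  16:192  17:1255  18:1894  19:3398  20:2174  21:719  22:1736  23:147
  24:2870  25:1341  26:747  27:1119  28:2896  29:20  30:58  31:2961
  32:1954  33:81  34:584  35:3090  36:1979  37:1899  38:1667  39:296
  40:2953  41:2629
Giant step factor: 352^(-42) ≡ 2514 (mod 3491).
Scan 1042·2514^i mod 3491 for i = 0, 1, …:
  i=0: 1042   i=1: 1338   i=2: 1899
Match at i=2, j=37: n = 2·42 + 37 = 121.

121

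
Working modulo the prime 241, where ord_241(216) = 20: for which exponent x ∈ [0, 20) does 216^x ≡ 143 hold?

2

Successive powers of 216 modulo 241:
  216^0=1  216^1=216  216^2=143
So 216^2 ≡ 143 (mod 241), giving x = 2.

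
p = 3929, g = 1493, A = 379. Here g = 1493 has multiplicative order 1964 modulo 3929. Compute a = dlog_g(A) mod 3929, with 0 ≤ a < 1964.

Baby-step giant-step with m = ceil(sqrt(1964)) = 45.
Baby table (1493^j mod 3929 for j=0..44):
  0:1  1:1493  2:1306  3:1074  4:450  5:3920  6:2279  7:33
  8:2121  9:3808  10:81  11:3063  12:3632  13:556  14:1089  15:3200
  16:3865  17:2673  18:2854  19:1986  20:2632  21:576  22:3446  23:1817
  24:1771  25:3815  26:2674  27:418  28:3292  29:3706  30:1026  31:3437
  32:167  33:1804  34:2007  35:2553  36:499  37:2426  38:3409  39:1582
  40:597  41:3367  42:1740  43:751  44:1478
Giant step factor: 1493^(-45) ≡ 3812 (mod 3929).
Scan 379·3812^i mod 3929 for i = 0, 1, …:
  i=0: 379   i=1: 2805   i=2: 1851   i=3: 3457
  i=4: 218   i=5: 1997   i=6: 2091   i=7: 2880
  i=8: 934   i=9: 734     …   i=40: 3144
  i=41: 1478
Match at i=41, j=44: a = 41·45 + 44 = 1889.

1889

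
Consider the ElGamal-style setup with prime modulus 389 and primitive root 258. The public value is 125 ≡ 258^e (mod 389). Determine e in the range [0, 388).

Baby-step giant-step with m = ceil(sqrt(388)) = 20.
Baby table (258^j mod 389 for j=0..19):
  0:1  1:258  2:45  3:329  4:80  5:23  6:99  7:257
  8:176  9:284  10:140  11:332  12:76  13:158  14:308  15:108
  16:245  17:192  18:133  19:82
Giant step factor: 258^(-20) ≡ 236 (mod 389).
Scan 125·236^i mod 389 for i = 0, 1, …:
  i=0: 125   i=1: 325   i=2: 67   i=3: 252
  i=4: 344   i=5: 272   i=6: 7   i=7: 96
  i=8: 94   i=9: 11   i=10: 262   i=11: 370
  i=12: 184   i=13: 245
Match at i=13, j=16: e = 13·20 + 16 = 276.

276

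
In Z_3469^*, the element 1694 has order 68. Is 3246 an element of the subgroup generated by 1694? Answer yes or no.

no

3246 ∈ ⟨1694⟩ iff 3246^68 ≡ 1 (mod 3469), since |⟨1694⟩| = 68.
3246^68 mod 3469 = 254.
Since 254 ≠ 1, 3246 does not lie in the subgroup.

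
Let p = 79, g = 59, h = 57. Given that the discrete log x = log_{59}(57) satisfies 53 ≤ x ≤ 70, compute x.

69

Compute 59^53 mod 79 = 6, then multiply by 59 repeatedly:
  59^53=6  59^54=38  59^55=30  59^56=32  59^57=71
  59^58=2  59^59=39  59^60=10  59^61=37  59^62=50
  59^63=27  59^64=13  59^65=56  59^66=65  59^67=43
  59^68=9  59^69=57
Found 57 at exponent 69.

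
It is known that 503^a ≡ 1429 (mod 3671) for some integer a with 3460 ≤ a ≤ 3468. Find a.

3460

Compute 503^3460 mod 3671 = 1429, then multiply by 503 repeatedly:
  503^3460=1429
Found 1429 at exponent 3460.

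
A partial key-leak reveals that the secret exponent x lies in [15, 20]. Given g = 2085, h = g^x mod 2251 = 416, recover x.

20

Compute 2085^15 mod 2251 = 1448, then multiply by 2085 repeatedly:
  2085^15=1448  2085^16=489  2085^17=2113  2085^18=398  2085^19=1462
  2085^20=416
Found 416 at exponent 20.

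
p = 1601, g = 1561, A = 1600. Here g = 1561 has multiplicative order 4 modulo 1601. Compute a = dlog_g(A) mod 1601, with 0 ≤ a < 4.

2

Successive powers of 1561 modulo 1601:
  1561^0=1  1561^1=1561  1561^2=1600
So 1561^2 ≡ 1600 (mod 1601), giving a = 2.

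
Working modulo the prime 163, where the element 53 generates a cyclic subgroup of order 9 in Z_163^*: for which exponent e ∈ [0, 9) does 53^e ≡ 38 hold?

Successive powers of 53 modulo 163:
  53^0=1  53^1=53  53^2=38
So 53^2 ≡ 38 (mod 163), giving e = 2.

2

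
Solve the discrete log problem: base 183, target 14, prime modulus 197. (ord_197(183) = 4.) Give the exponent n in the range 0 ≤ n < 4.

Successive powers of 183 modulo 197:
  183^0=1  183^1=183  183^2=196  183^3=14
So 183^3 ≡ 14 (mod 197), giving n = 3.

3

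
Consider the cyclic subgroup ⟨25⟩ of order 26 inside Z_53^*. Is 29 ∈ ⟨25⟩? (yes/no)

29 ∈ ⟨25⟩ iff 29^26 ≡ 1 (mod 53), since |⟨25⟩| = 26.
29^26 mod 53 = 1.
Since 1 = 1, 29 lies in the subgroup.

yes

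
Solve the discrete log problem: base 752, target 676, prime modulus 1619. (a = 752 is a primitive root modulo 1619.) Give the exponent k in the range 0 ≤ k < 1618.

Baby-step giant-step with m = ceil(sqrt(1618)) = 41.
Baby table (752^j mod 1619 for j=0..40):
  0:1  1:752  2:473  3:1135  4:307  5:966  6:1120  7:360
  8:347  9:285  10:612  11:428  12:1294  13:69  14:80  15:257
  16:603  17:136  18:275  19:1187  20:555  21:1277  22:237  23:134
  24:390  25:241  26:1523  27:663  28:1543  29:1132  30:1289  31:1166
  32:953  33:1058  34:687  35:163  36:1151  37:1006  38:439  39:1471
  40:415
Giant step factor: 752^(-41) ≡ 1163 (mod 1619).
Scan 676·1163^i mod 1619 for i = 0, 1, …:
  i=0: 676   i=1: 973   i=2: 1537   i=3: 155
  i=4: 556   i=5: 647   i=6: 1245   i=7: 549
  i=8: 601   i=9: 1174     …   i=18: 1215
  i=19: 1277
Match at i=19, j=21: k = 19·41 + 21 = 800.

800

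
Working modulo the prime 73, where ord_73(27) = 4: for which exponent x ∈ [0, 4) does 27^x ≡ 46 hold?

Successive powers of 27 modulo 73:
  27^0=1  27^1=27  27^2=72  27^3=46
So 27^3 ≡ 46 (mod 73), giving x = 3.

3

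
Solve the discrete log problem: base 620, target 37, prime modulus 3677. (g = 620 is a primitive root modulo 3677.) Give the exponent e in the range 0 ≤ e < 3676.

101

Baby-step giant-step with m = ceil(sqrt(3676)) = 61.
Baby table (620^j mod 3677 for j=0..60):
  0:1  1:620  2:1992  3:3245  4:581  5:3551  6:2774  7:2721
  8:2954  9:334  10:1168  11:3468  12:2792  13:2850  14:2040  15:3589
  16:595  17:1200  18:1246  19:350  20:57  21:2247  22:3234  23:1115
  24:24  25:172  26:7  27:663  28:2913  29:653  30:390  31:2795
  32:1033  33:662  34:2293  35:2338  36:822  37:2214  38:1159  39:1565
  40:3249  41:3061  42:488  43:1046  44:1368  45:2450  46:399  47:1021
  48:576  49:451  50:168  51:1204  52:49  53:964  54:2006  55:894
  56:2730  57:1180  58:3554  59:957  60:1343
Giant step factor: 620^(-61) ≡ 1976 (mod 3677).
Scan 37·1976^i mod 3677 for i = 0, 1, …:
  i=0: 37   i=1: 3249
Match at i=1, j=40: e = 1·61 + 40 = 101.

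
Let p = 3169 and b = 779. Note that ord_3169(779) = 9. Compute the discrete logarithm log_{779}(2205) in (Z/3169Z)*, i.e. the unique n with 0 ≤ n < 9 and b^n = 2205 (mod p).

Successive powers of 779 modulo 3169:
  779^0=1  779^1=779  779^2=1562  779^3=3071  779^4=2883  779^5=2205
So 779^5 ≡ 2205 (mod 3169), giving n = 5.

5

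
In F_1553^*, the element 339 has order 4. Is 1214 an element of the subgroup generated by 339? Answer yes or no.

1214 ∈ ⟨339⟩ iff 1214^4 ≡ 1 (mod 1553), since |⟨339⟩| = 4.
1214^4 mod 1553 = 1.
Since 1 = 1, 1214 lies in the subgroup.

yes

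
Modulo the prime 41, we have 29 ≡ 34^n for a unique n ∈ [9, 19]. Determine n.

13

Compute 34^9 mod 41 = 28, then multiply by 34 repeatedly:
  34^9=28  34^10=9  34^11=19  34^12=31  34^13=29
Found 29 at exponent 13.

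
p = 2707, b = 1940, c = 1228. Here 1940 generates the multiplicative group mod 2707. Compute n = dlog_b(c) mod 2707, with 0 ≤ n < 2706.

2187

Baby-step giant-step with m = ceil(sqrt(2706)) = 53.
Baby table (1940^j mod 2707 for j=0..52):
  0:1  1:1940  2:870  3:1339  4:1647  5:920  6:887  7:1835
  8:195  9:2027  10:1816  11:1233  12:1739  13:738  14:2424  15:501
  16:127  17:43  18:2210  19:2219  20:730  21:439  22:1662  23:243
  24:402  25:264  26:537  27:2292  28:1586  29:1688  30:1957  31:1366
  32:2594  33:47  34:1849  35:285  36:672  37:1613  38:2635  39:1084
  40:2328  41:1044  42:524  43:1435  44:1104  45:523  46:2202  47:234
  48:1891  49:555  50:2021  51:1004  52:1427
Giant step factor: 1940^(-53) ≡ 1988 (mod 2707).
Scan 1228·1988^i mod 2707 for i = 0, 1, …:
  i=0: 1228   i=1: 2257   i=2: 1417   i=3: 1716
  i=4: 588   i=5: 2227   i=6: 1331   i=7: 1289
  i=8: 1710   i=9: 2195     …   i=40: 279
  i=41: 2424
Match at i=41, j=14: n = 41·53 + 14 = 2187.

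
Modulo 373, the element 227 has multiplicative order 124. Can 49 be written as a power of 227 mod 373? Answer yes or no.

yes

49 ∈ ⟨227⟩ iff 49^124 ≡ 1 (mod 373), since |⟨227⟩| = 124.
49^124 mod 373 = 1.
Since 1 = 1, 49 lies in the subgroup.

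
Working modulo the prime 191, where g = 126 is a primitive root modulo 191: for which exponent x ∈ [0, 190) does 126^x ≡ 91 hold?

129

Baby-step giant-step with m = ceil(sqrt(190)) = 14.
Baby table (126^j mod 191 for j=0..13):
  0:1  1:126  2:23  3:33  4:147  5:186  6:134  7:76
  8:26  9:29  10:25  11:94  12:2  13:61
Giant step factor: 126^(-14) ≡ 54 (mod 191).
Scan 91·54^i mod 191 for i = 0, 1, …:
  i=0: 91   i=1: 139   i=2: 57   i=3: 22
  i=4: 42   i=5: 167   i=6: 41   i=7: 113
  i=8: 181   i=9: 33
Match at i=9, j=3: x = 9·14 + 3 = 129.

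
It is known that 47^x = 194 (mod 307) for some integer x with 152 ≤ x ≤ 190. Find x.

Compute 47^152 mod 307 = 209, then multiply by 47 repeatedly:
  47^152=209  47^153=306  47^154=260  47^155=247  47^156=250
  47^157=84  47^158=264  47^159=128  47^160=183  47^161=5
  47^162=235  47^163=300  47^164=285  47^165=194
Found 194 at exponent 165.

165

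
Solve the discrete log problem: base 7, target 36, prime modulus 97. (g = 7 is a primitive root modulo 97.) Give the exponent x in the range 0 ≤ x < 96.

16

Successive powers of 7 modulo 97:
  7^0=1  7^1=7  7^2=49  7^3=52  7^4=73  7^5=26
  7^6=85  7^7=13  7^8=91  7^9=55  7^10=94  7^11=76
  7^12=47  7^13=38  7^14=72  7^15=19  7^16=36
So 7^16 ≡ 36 (mod 97), giving x = 16.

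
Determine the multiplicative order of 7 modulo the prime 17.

The order of 7 must divide p − 1 = 16 = 2^4.
Divisors: 1, 2, 4, 8, 16.
Check each in increasing order: 7^1 ≡ 7;  7^2 ≡ 15;  7^4 ≡ 4;  7^8 ≡ 16;  7^16 ≡ 1.
Smallest exponent giving 1 is 16.

16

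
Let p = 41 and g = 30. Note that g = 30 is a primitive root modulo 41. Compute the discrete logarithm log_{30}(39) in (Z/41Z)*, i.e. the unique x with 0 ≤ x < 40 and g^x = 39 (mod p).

2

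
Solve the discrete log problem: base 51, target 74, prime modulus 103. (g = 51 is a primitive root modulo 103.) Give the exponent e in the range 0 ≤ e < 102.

5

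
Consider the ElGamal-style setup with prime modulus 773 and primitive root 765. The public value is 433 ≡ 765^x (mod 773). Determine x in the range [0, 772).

Baby-step giant-step with m = ceil(sqrt(772)) = 28.
Baby table (765^j mod 773 for j=0..27):
  0:1  1:765  2:64  3:261  4:231  5:471  6:97  7:770
  8:24  9:581  10:763  11:80  12:133  13:482  14:9  15:701
  16:576  17:30  18:533  19:374  20:100  21:746  22:216  23:591
  24:683  25:720  26:424  27:473
Giant step factor: 765^(-28) ≡ 439 (mod 773).
Scan 433·439^i mod 773 for i = 0, 1, …:
  i=0: 433   i=1: 702   i=2: 524   i=3: 455
  i=4: 311   i=5: 481   i=6: 130   i=7: 641
  i=8: 27   i=9: 258     …   i=21: 352
  i=22: 701
Match at i=22, j=15: x = 22·28 + 15 = 631.

631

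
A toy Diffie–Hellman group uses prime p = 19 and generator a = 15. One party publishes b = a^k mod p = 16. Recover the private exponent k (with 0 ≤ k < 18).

2

Successive powers of 15 modulo 19:
  15^0=1  15^1=15  15^2=16
So 15^2 ≡ 16 (mod 19), giving k = 2.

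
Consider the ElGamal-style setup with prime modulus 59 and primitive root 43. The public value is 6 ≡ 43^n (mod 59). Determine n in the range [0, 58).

Baby-step giant-step with m = ceil(sqrt(58)) = 8.
Baby table (43^j mod 59 for j=0..7):
  0:1  1:43  2:20  3:34  4:46  5:31  6:35  7:30
Giant step factor: 43^(-8) ≡ 22 (mod 59).
Scan 6·22^i mod 59 for i = 0, 1, …:
  i=0: 6   i=1: 14   i=2: 13   i=3: 50
  i=4: 38   i=5: 10   i=6: 43
Match at i=6, j=1: n = 6·8 + 1 = 49.

49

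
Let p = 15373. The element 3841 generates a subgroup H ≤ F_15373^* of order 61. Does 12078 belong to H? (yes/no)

yes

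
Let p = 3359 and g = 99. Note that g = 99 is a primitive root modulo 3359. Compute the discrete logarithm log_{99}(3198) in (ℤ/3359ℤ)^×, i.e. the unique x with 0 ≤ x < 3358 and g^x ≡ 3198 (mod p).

2214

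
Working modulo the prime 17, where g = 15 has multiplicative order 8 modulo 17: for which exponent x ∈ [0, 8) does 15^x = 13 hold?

Successive powers of 15 modulo 17:
  15^0=1  15^1=15  15^2=4  15^3=9  15^4=16  15^5=2
  15^6=13
So 15^6 ≡ 13 (mod 17), giving x = 6.

6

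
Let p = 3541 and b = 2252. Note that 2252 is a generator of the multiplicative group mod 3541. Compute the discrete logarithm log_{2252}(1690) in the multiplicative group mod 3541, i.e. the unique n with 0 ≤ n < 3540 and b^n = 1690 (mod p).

591

Baby-step giant-step with m = ceil(sqrt(3540)) = 60.
Baby table (2252^j mod 3541 for j=0..59):
  0:1  1:2252  2:792  3:2461  4:507  5:1562  6:1411  7:1295
  8:2097  9:2291  10:95  11:1480  12:879  13:89  14:2132  15:3209
  16:3028  17:2631  18:919  19:1644  20:1943  21:2501  22:2062  23:1373
  24:703  25:329  26:839  27:2075  28:2321  29:376  30:453  31:348
  32:1135  33:2959  34:3047  35:2927  36:1803  37:2370  38:953  39:310
  40:543  41:1191  42:1595  43:1366  44:2644  45:1867  46:1317  47:2067
  48:2010  49:1122  50:2011  51:3374  52:2803  53:2294  54:3310  55:315
  56:1180  57:1610  58:3277  59:360
Giant step factor: 2252^(-60) ≡ 440 (mod 3541).
Scan 1690·440^i mod 3541 for i = 0, 1, …:
  i=0: 1690   i=1: 3531   i=2: 2682   i=3: 927
  i=4: 665   i=5: 2238   i=6: 322   i=7: 40
  i=8: 3436   i=9: 3374
Match at i=9, j=51: n = 9·60 + 51 = 591.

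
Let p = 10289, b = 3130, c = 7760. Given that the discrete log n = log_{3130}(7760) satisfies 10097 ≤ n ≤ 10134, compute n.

Compute 3130^10097 mod 10289 = 6921, then multiply by 3130 repeatedly:
  3130^10097=6921  3130^10098=4385  3130^10099=9813  3130^10100=2025  3130^10101=226
  3130^10102=7728  3130^10103=9490  3130^10104=9646  3130^10105=4054  3130^10106=2683
  3130^10107=1966  3130^10108=758  3130^10109=6070  3130^10110=5606  3130^10111=4035
  3130^10112=4947  3130^10113=9454  3130^10114=10145  3130^10115=1996  3130^10116=2057
  3130^10117=7785  3130^10118=2698  3130^10119=7760
Found 7760 at exponent 10119.

10119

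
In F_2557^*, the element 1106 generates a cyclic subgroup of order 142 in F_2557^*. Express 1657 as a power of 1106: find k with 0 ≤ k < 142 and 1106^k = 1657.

Successive powers of 1106 modulo 2557:
  1106^0=1  1106^1=1106  1106^2=990  1106^3=544  1106^4=769  1106^5=1590
  1106^6=1881  1106^7=1545  1106^8=694  1106^9=464  1106^10=1784  1106^11=1657
So 1106^11 ≡ 1657 (mod 2557), giving k = 11.

11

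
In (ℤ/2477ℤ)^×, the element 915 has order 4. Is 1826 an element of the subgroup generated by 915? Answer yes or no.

no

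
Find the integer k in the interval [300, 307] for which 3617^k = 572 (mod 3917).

Compute 3617^300 mod 3917 = 2232, then multiply by 3617 repeatedly:
  3617^300=2232  3617^301=207  3617^302=572
Found 572 at exponent 302.

302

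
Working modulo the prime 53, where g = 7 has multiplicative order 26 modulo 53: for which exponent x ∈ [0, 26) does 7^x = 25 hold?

Successive powers of 7 modulo 53:
  7^0=1  7^1=7  7^2=49  7^3=25
So 7^3 ≡ 25 (mod 53), giving x = 3.

3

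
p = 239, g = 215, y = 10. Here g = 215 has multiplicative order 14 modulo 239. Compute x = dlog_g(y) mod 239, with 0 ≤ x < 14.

Successive powers of 215 modulo 239:
  215^0=1  215^1=215  215^2=98  215^3=38  215^4=44  215^5=139
  215^6=10
So 215^6 ≡ 10 (mod 239), giving x = 6.

6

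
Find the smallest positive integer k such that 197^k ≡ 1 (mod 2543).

2542

The order of 197 must divide p − 1 = 2542 = 2 · 31 · 41.
Divisors: 1, 2, 31, 41, 62, 82, 1271, 2542.
Check each in increasing order: 197^1 ≡ 197;  197^2 ≡ 664;  197^31 ≡ 801;  197^41 ≡ 1791;  197^62 ≡ 765;  197^82 ≡ 958;  197^1271 ≡ 2542;  197^2542 ≡ 1.
Smallest exponent giving 1 is 2542.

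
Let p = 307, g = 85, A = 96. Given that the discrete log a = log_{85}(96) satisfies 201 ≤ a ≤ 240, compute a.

240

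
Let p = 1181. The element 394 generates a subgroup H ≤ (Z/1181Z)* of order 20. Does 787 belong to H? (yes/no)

yes

⟨394⟩ has order 20; its elements mod 1181 are {1, 3, 9, 27, 81, 175, 243, 394, 452, 525, 656, 729, 787, 938, 1006, 1100, 1154, 1172, 1178, 1180}.
787 is in this set.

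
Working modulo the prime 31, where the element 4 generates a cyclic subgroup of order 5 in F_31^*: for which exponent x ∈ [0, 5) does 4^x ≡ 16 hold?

Successive powers of 4 modulo 31:
  4^0=1  4^1=4  4^2=16
So 4^2 ≡ 16 (mod 31), giving x = 2.

2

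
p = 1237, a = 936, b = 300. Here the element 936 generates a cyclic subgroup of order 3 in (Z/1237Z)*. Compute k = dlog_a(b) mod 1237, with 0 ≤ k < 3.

Successive powers of 936 modulo 1237:
  936^0=1  936^1=936  936^2=300
So 936^2 ≡ 300 (mod 1237), giving k = 2.

2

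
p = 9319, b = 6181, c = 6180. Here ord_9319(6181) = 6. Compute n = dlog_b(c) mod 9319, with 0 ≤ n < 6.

2

Successive powers of 6181 modulo 9319:
  6181^0=1  6181^1=6181  6181^2=6180
So 6181^2 ≡ 6180 (mod 9319), giving n = 2.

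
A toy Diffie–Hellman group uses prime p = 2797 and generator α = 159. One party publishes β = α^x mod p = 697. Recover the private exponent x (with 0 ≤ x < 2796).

2496

Baby-step giant-step with m = ceil(sqrt(2796)) = 53.
Baby table (159^j mod 2797 for j=0..52):
  0:1  1:159  2:108  3:390  4:476  5:165  6:1062  7:1038
  8:19  9:224  10:2052  11:1816  12:653  13:338  14:599  15:143
  16:361  17:1459  18:2627  19:940  20:1219  21:828  22:193  23:2717
  24:1265  25:2548  26:2364  27:1078  28:785  29:1747  30:870  31:1277
  32:1659  33:863  34:164  35:903  36:930  37:2426  38:2545  39:1887
  40:754  41:2412  42:319  43:375  44:888  45:1342  46:806  47:2289
  48:341  49:1076  50:467  51:1531  52:90
Giant step factor: 159^(-53) ≡ 2513 (mod 2797).
Scan 697·2513^i mod 2797 for i = 0, 1, …:
  i=0: 697   i=1: 639   i=2: 329   i=3: 1662
  i=4: 685   i=5: 1250   i=6: 219   i=7: 2135
  i=8: 609   i=9: 458     …   i=46: 482
  i=47: 165
Match at i=47, j=5: x = 47·53 + 5 = 2496.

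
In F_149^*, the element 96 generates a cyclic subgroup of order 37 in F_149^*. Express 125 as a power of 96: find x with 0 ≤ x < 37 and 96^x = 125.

5

Successive powers of 96 modulo 149:
  96^0=1  96^1=96  96^2=127  96^3=123  96^4=37  96^5=125
So 96^5 ≡ 125 (mod 149), giving x = 5.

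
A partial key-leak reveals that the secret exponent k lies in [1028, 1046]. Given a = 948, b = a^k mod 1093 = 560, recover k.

1035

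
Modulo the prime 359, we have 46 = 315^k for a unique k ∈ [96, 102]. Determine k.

Compute 315^96 mod 359 = 148, then multiply by 315 repeatedly:
  315^96=148  315^97=309  315^98=46
Found 46 at exponent 98.

98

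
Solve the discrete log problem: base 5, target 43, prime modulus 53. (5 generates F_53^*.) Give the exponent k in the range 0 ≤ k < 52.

6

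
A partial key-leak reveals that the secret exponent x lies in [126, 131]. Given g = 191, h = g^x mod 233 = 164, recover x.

127

Compute 191^126 mod 233 = 218, then multiply by 191 repeatedly:
  191^126=218  191^127=164
Found 164 at exponent 127.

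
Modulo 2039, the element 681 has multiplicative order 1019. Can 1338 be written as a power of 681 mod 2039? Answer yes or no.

no

1338 ∈ ⟨681⟩ iff 1338^1019 ≡ 1 (mod 2039), since |⟨681⟩| = 1019.
1338^1019 mod 2039 = 2038.
Since 2038 ≠ 1, 1338 does not lie in the subgroup.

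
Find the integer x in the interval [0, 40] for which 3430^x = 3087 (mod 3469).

4

Compute 3430^0 mod 3469 = 1, then multiply by 3430 repeatedly:
  3430^0=1  3430^1=3430  3430^2=1521  3430^3=3123  3430^4=3087
Found 3087 at exponent 4.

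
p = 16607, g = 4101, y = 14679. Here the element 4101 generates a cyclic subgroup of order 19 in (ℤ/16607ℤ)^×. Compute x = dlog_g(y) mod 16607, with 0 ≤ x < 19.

Successive powers of 4101 modulo 16607:
  4101^0=1  4101^1=4101  4101^2=11917  4101^3=13823  4101^4=8432  4101^5=3858
  4101^6=11794  4101^7=7610  4101^8=4057  4101^9=14150  4101^10=4292  4101^11=14679
So 4101^11 ≡ 14679 (mod 16607), giving x = 11.

11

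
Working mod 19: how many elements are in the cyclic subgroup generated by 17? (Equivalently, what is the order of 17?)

The order of 17 must divide p − 1 = 18 = 2 · 3^2.
Divisors: 1, 2, 3, 6, 9, 18.
Check each in increasing order: 17^1 ≡ 17;  17^2 ≡ 4;  17^3 ≡ 11;  17^6 ≡ 7;  17^9 ≡ 1.
Smallest exponent giving 1 is 9.

9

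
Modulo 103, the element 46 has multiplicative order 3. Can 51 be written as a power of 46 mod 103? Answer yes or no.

no

51 ∈ ⟨46⟩ iff 51^3 ≡ 1 (mod 103), since |⟨46⟩| = 3.
51^3 mod 103 = 90.
Since 90 ≠ 1, 51 does not lie in the subgroup.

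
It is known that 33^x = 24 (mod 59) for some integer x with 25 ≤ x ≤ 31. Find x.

Compute 33^25 mod 59 = 14, then multiply by 33 repeatedly:
  33^25=14  33^26=49  33^27=24
Found 24 at exponent 27.

27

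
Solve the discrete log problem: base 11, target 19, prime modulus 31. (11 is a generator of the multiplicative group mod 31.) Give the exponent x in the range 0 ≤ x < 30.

8

Successive powers of 11 modulo 31:
  11^0=1  11^1=11  11^2=28  11^3=29  11^4=9  11^5=6
  11^6=4  11^7=13  11^8=19
So 11^8 ≡ 19 (mod 31), giving x = 8.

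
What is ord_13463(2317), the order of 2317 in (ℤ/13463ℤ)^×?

6731

The order of 2317 must divide p − 1 = 13462 = 2 · 53 · 127.
Divisors: 1, 2, 53, 106, 127, 254, 6731, 13462.
Check each in increasing order: 2317^1 ≡ 2317;  2317^2 ≡ 10215;  2317^53 ≡ 2826;  2317^106 ≡ 2717;  2317^127 ≡ 1191;  2317^254 ≡ 4866;  2317^6731 ≡ 1.
Smallest exponent giving 1 is 6731.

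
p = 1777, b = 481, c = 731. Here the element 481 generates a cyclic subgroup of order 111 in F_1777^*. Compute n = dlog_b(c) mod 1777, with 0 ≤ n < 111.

91

Baby-step giant-step with m = ceil(sqrt(111)) = 11.
Baby table (481^j mod 1777 for j=0..10):
  0:1  1:481  2:351  3:16  4:588  5:285  6:256  7:523
  8:1006  9:542  10:1260
Giant step factor: 481^(-11) ≡ 1708 (mod 1777).
Scan 731·1708^i mod 1777 for i = 0, 1, …:
  i=0: 731   i=1: 1094   i=2: 925   i=3: 147
  i=4: 519   i=5: 1506   i=6: 929   i=7: 1648
  i=8: 16
Match at i=8, j=3: n = 8·11 + 3 = 91.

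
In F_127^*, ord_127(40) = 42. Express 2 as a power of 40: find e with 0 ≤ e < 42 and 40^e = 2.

36

Baby-step giant-step with m = ceil(sqrt(42)) = 7.
Baby table (40^j mod 127 for j=0..6):
  0:1  1:40  2:76  3:119  4:61  5:27  6:64
Giant step factor: 40^(-7) ≡ 108 (mod 127).
Scan 2·108^i mod 127 for i = 0, 1, …:
  i=0: 2   i=1: 89   i=2: 87   i=3: 125
  i=4: 38   i=5: 40
Match at i=5, j=1: e = 5·7 + 1 = 36.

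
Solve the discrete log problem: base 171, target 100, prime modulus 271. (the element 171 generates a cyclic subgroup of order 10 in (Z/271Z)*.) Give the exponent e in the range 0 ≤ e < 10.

6

Successive powers of 171 modulo 271:
  171^0=1  171^1=171  171^2=244  171^3=261  171^4=187  171^5=270
  171^6=100
So 171^6 ≡ 100 (mod 271), giving e = 6.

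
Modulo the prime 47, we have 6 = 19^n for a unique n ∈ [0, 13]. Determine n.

8

Compute 19^0 mod 47 = 1, then multiply by 19 repeatedly:
  19^0=1  19^1=19  19^2=32  19^3=44  19^4=37
  19^5=45  19^6=9  19^7=30  19^8=6
Found 6 at exponent 8.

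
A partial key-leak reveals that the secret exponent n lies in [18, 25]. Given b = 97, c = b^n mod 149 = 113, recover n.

Compute 97^18 mod 149 = 113, then multiply by 97 repeatedly:
  97^18=113
Found 113 at exponent 18.

18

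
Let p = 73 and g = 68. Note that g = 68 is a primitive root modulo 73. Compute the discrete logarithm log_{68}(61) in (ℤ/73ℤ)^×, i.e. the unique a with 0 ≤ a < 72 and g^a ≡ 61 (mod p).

58

Baby-step giant-step with m = ceil(sqrt(72)) = 9.
Baby table (68^j mod 73 for j=0..8):
  0:1  1:68  2:25  3:21  4:41  5:14  6:3  7:58
  8:2
Giant step factor: 68^(-9) ≡ 51 (mod 73).
Scan 61·51^i mod 73 for i = 0, 1, …:
  i=0: 61   i=1: 45   i=2: 32   i=3: 26
  i=4: 12   i=5: 28   i=6: 41
Match at i=6, j=4: a = 6·9 + 4 = 58.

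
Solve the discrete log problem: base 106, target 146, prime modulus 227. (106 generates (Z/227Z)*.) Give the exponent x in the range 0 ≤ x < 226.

197

Baby-step giant-step with m = ceil(sqrt(226)) = 16.
Baby table (106^j mod 227 for j=0..15):
  0:1  1:106  2:113  3:174  4:57  5:140  6:85  7:157
  8:71  9:35  10:78  11:96  12:188  13:179  14:133  15:24
Giant step factor: 106^(-16) ≡ 29 (mod 227).
Scan 146·29^i mod 227 for i = 0, 1, …:
  i=0: 146   i=1: 148   i=2: 206   i=3: 72
  i=4: 45   i=5: 170   i=6: 163   i=7: 187
  i=8: 202   i=9: 183   i=10: 86   i=11: 224
  i=12: 140
Match at i=12, j=5: x = 12·16 + 5 = 197.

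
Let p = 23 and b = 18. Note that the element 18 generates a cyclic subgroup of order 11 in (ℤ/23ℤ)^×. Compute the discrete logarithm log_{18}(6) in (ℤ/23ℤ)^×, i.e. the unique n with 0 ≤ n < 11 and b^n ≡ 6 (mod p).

Successive powers of 18 modulo 23:
  18^0=1  18^1=18  18^2=2  18^3=13  18^4=4  18^5=3
  18^6=8  18^7=6
So 18^7 ≡ 6 (mod 23), giving n = 7.

7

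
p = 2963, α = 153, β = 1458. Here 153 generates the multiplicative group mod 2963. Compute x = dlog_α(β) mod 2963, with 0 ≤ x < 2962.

2949

Baby-step giant-step with m = ceil(sqrt(2962)) = 55.
Baby table (153^j mod 2963 for j=0..54):
  0:1  1:153  2:2668  3:2273  4:1098  5:2066  6:2020  7:908
  8:2626  9:1773  10:1636  11:1416  12:349  13:63  14:750  15:2156
  16:975  17:1025  18:2749  19:2814  20:907  21:2473  22:2068  23:2326
  24:318  25:1246  26:1006  27:2805  28:2493  29:2165  30:2352  31:1333
  32:2465  33:844  34:1723  35:2875  36:1351  37:2256  38:1460  39:1155
  40:1898  41:20  42:97  43:26  44:1015  45:1219  46:2801  47:1881
  48:382  49:2149  50:2867  51:127  52:1653  53:1054  54:1260
Giant step factor: 153^(-55) ≡ 1970 (mod 2963).
Scan 1458·1970^i mod 2963 for i = 0, 1, …:
  i=0: 1458   i=1: 1113   i=2: 2953   i=3: 1041
  i=4: 374   i=5: 1956   i=6: 1420   i=7: 328
  i=8: 226   i=9: 770     …   i=52: 1714
  i=53: 1723
Match at i=53, j=34: x = 53·55 + 34 = 2949.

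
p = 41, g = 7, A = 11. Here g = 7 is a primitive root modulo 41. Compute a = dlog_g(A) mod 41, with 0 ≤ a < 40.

Successive powers of 7 modulo 41:
  7^0=1  7^1=7  7^2=8  7^3=15  7^4=23  7^5=38
  7^6=20  7^7=17  7^8=37  7^9=13  7^10=9  7^11=22
  7^12=31  7^13=12  7^14=2  7^15=14  7^16=16  7^17=30
  7^18=5  7^19=35  7^20=40  7^21=34  7^22=33  7^23=26
  7^24=18  7^25=3  7^26=21  7^27=24  7^28=4  7^29=28
  7^30=32  7^31=19  7^32=10  7^33=29  7^34=39  7^35=27
  7^36=25  7^37=11
So 7^37 ≡ 11 (mod 41), giving a = 37.

37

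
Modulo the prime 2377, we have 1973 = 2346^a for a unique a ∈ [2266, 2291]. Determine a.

Compute 2346^2266 mod 2377 = 1886, then multiply by 2346 repeatedly:
  2346^2266=1886  2346^2267=959  2346^2268=1172  2346^2269=1700  2346^2270=1971
  2346^2271=701  2346^2272=2039  2346^2273=970  2346^2274=831  2346^2275=386
  2346^2276=2296  2346^2277=134  2346^2278=600  2346^2279=416  2346^2280=1366
  2346^2281=440  2346^2282=622  2346^2283=2111  2346^2284=1115  2346^2285=1090
  2346^2286=1865  2346^2287=1610  2346^2288=7  2346^2289=2160  2346^2290=1973
Found 1973 at exponent 2290.

2290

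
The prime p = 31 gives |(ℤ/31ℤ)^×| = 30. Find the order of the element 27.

10

The order of 27 must divide p − 1 = 30 = 2 · 3 · 5.
Divisors: 1, 2, 3, 5, 6, 10, 15, 30.
Check each in increasing order: 27^1 ≡ 27;  27^2 ≡ 16;  27^3 ≡ 29;  27^5 ≡ 30;  27^6 ≡ 4;  27^10 ≡ 1.
Smallest exponent giving 1 is 10.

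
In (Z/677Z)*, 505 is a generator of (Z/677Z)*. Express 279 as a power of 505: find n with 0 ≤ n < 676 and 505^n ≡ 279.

Baby-step giant-step with m = ceil(sqrt(676)) = 26.
Baby table (505^j mod 677 for j=0..25):
  0:1  1:505  2:473  3:561  4:319  5:646  6:593  7:231
  8:211  9:266  10:284  11:573  12:286  13:229  14:555  15:674
  16:516  17:612  18:348  19:397  20:93  21:252  22:661  23:44
  24:556  25:502
Giant step factor: 505^(-26) ≡ 562 (mod 677).
Scan 279·562^i mod 677 for i = 0, 1, …:
  i=0: 279   i=1: 411   i=2: 125   i=3: 519
  i=4: 568   i=5: 349   i=6: 485   i=7: 416
  i=8: 227   i=9: 298     …   i=13: 398
  i=14: 266
Match at i=14, j=9: n = 14·26 + 9 = 373.

373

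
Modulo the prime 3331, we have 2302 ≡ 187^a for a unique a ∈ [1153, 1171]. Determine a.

Compute 187^1153 mod 3331 = 2185, then multiply by 187 repeatedly:
  187^1153=2185  187^1154=2213  187^1155=787  187^1156=605  187^1157=3212
  187^1158=1064  187^1159=2439  187^1160=3077  187^1161=2467  187^1162=1651
  187^1163=2285  187^1164=927  187^1165=137  187^1166=2302
Found 2302 at exponent 1166.

1166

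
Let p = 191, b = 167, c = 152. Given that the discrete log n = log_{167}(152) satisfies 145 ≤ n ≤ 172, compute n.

171

Compute 167^145 mod 191 = 186, then multiply by 167 repeatedly:
  167^145=186  167^146=120  167^147=176  167^148=169  167^149=146
  167^150=125  167^151=56  167^152=184  167^153=168  167^154=170
  167^155=122  167^156=128  167^157=175  167^158=2  167^159=143
  167^160=6  167^161=47  167^162=18  167^163=141  167^164=54
  167^165=41  167^166=162  167^167=123  167^168=104  167^169=178
  167^170=121  167^171=152
Found 152 at exponent 171.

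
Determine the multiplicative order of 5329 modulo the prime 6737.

The order of 5329 must divide p − 1 = 6736 = 2^4 · 421.
Divisors: 1, 2, 4, 8, 16, 421, 842, 1684, 3368, 6736.
Check each in increasing order: 5329^1 ≡ 5329;  5329^2 ≡ 1786;  5329^4 ≡ 3195;  5329^8 ≡ 1470;  5329^16 ≡ 5060;  5329^421 ≡ 875;  5329^842 ≡ 4344;  5329^1684 ≡ 6736;  5329^3368 ≡ 1.
Smallest exponent giving 1 is 3368.

3368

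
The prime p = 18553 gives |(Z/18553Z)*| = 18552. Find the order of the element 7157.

1546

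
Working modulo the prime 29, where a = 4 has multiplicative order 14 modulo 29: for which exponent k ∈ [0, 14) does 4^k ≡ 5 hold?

Successive powers of 4 modulo 29:
  4^0=1  4^1=4  4^2=16  4^3=6  4^4=24  4^5=9
  4^6=7  4^7=28  4^8=25  4^9=13  4^10=23  4^11=5
So 4^11 ≡ 5 (mod 29), giving k = 11.

11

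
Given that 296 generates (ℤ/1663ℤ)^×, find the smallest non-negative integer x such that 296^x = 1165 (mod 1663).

1167

Baby-step giant-step with m = ceil(sqrt(1662)) = 41.
Baby table (296^j mod 1663 for j=0..40):
  0:1  1:296  2:1140  3:1514  4:797  5:1429  6:582  7:983
  8:1606  9:1421  10:1540  11:178  12:1135  13:34  14:86  15:511
  16:1586  17:490  18:359  19:1495  20:162  21:1388  22:87  23:807
  24:1063  25:341  26:1156  27:1261  28:744  29:708  30:30  31:565
  32:940  33:519  34:628  35:1295  36:830  37:1219  38:1616  39:1055
  40:1299
Giant step factor: 296^(-41) ≡ 1175 (mod 1663).
Scan 1165·1175^i mod 1663 for i = 0, 1, …:
  i=0: 1165   i=1: 226   i=2: 1133   i=3: 875
  i=4: 391   i=5: 437   i=6: 1271   i=7: 51
  i=8: 57   i=9: 455     …   i=27: 900
  i=28: 1495
Match at i=28, j=19: x = 28·41 + 19 = 1167.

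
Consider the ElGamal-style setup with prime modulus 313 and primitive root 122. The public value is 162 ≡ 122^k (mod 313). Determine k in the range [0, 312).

66

Baby-step giant-step with m = ceil(sqrt(312)) = 18.
Baby table (122^j mod 313 for j=0..17):
  0:1  1:122  2:173  3:135  4:194  5:193  6:71  7:211
  8:76  9:195  10:2  11:244  12:33  13:270  14:75  15:73
  16:142  17:109
Giant step factor: 122^(-18) ≡ 278 (mod 313).
Scan 162·278^i mod 313 for i = 0, 1, …:
  i=0: 162   i=1: 277   i=2: 8   i=3: 33
Match at i=3, j=12: k = 3·18 + 12 = 66.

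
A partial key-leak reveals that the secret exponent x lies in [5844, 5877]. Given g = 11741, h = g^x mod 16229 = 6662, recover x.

Compute 11741^5844 mod 16229 = 4828, then multiply by 11741 repeatedly:
  11741^5844=4828  11741^5845=13880  11741^5846=9691  11741^5847=512  11741^5848=6662
Found 6662 at exponent 5848.

5848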